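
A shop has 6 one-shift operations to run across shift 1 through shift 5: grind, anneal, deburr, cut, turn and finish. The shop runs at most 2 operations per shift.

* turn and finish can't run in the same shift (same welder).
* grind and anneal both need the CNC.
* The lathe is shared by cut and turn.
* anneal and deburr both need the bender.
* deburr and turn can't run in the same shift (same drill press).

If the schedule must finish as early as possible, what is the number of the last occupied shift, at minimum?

With at most 2 per shift and 6 operations, at least 3 shifts are needed.
3 works (last occupied shift: shift 3): for example deburr -> shift 1; cut -> shift 3; finish -> shift 3; turn -> shift 2; grind -> shift 1; anneal -> shift 2.

shift 3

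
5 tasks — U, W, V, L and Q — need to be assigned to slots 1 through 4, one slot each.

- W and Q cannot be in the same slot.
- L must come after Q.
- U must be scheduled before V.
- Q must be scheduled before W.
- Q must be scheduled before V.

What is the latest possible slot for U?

3

Downstream work caps U at 3.
U at 3 is achievable: Q -> 1; L -> 2; V -> 4; U -> 3; W -> 2.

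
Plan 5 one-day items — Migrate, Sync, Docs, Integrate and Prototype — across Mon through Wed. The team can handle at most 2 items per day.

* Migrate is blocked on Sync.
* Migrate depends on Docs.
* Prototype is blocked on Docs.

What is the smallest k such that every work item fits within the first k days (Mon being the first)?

3 days

The precedence chain requires at least 2 distinct days.
With at most 2 per day and 5 work items, at least 3 days are needed.
3 works (last occupied day: Wed): for example Sync in Mon; Migrate in Tue; Integrate in Wed; Prototype in Tue; Docs in Mon.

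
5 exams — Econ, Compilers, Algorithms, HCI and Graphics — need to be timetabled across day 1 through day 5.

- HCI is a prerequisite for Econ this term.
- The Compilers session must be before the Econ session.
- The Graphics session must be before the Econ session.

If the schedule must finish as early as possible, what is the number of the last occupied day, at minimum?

day 2

The precedence chain requires at least 2 distinct days.
2 works (last occupied day: day 2): for example Econ=day 2, Compilers=day 1, HCI=day 1, Graphics=day 1, Algorithms=day 1.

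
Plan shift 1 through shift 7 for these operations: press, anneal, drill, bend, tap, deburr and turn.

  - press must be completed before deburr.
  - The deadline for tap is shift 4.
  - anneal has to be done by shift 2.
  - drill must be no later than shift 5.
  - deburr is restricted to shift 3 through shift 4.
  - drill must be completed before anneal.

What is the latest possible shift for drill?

shift 1

Drill's own window allows nothing later than shift 5; downstream work caps drill at shift 1.
drill at shift 1 is achievable: press=shift 1; bend=shift 1; tap=shift 1; deburr=shift 3; drill=shift 1; anneal=shift 2; turn=shift 1.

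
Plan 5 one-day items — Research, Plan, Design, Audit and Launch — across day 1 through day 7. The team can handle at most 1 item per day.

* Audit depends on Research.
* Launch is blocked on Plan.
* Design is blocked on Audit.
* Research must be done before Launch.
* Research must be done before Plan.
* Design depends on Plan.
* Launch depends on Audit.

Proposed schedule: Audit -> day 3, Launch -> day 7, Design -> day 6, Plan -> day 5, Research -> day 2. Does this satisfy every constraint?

Design is blocked on Audit — holds.
The team can handle at most 1 item per day — holds.
Launch depends on Audit — holds.
Launch is blocked on Plan — holds.
Research must be done before Launch — holds.
Design depends on Plan — holds.
Audit depends on Research — holds.
Research must be done before Plan — holds.

Yes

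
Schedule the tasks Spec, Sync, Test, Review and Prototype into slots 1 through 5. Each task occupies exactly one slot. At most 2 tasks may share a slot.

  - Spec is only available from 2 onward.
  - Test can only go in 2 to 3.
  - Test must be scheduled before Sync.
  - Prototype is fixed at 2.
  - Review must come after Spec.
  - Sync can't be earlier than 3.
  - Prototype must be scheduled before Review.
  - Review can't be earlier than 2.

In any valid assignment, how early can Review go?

3

Review is available from 2; precedence pushes Review to at least 3.
Review at 3 is achievable: Prototype=2; Sync=4; Spec=2; Test=3; Review=3.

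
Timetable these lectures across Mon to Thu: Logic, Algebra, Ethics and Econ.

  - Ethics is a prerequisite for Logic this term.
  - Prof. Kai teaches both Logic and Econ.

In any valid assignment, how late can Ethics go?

Wed

Downstream work caps Ethics at Wed.
Ethics at Wed is achievable: Econ -> Mon, Algebra -> Mon, Logic -> Thu, Ethics -> Wed.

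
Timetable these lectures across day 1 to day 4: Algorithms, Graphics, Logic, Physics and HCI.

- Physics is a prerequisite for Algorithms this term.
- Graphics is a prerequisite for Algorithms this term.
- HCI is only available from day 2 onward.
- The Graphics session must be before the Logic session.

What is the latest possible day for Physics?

Downstream work caps Physics at day 3.
Physics at day 3 is achievable: Logic in day 2, Physics in day 3, HCI in day 2, Algorithms in day 4, Graphics in day 1.

day 3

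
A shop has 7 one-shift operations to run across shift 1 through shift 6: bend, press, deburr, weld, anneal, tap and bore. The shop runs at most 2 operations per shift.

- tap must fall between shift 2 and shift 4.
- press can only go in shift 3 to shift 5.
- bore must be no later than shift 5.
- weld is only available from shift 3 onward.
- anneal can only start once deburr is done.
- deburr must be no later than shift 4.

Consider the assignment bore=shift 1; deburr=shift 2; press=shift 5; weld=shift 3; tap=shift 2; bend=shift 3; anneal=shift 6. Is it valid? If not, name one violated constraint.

bore must be no later than shift 5 — holds.
tap must fall between shift 2 and shift 4 — holds.
press can only go in shift 3 to shift 5 — holds.
weld is only available from shift 3 onward — holds.
The shop runs at most 2 operations per shift — holds.
anneal can only start once deburr is done — holds.
deburr must be no later than shift 4 — holds.

Yes, all constraints hold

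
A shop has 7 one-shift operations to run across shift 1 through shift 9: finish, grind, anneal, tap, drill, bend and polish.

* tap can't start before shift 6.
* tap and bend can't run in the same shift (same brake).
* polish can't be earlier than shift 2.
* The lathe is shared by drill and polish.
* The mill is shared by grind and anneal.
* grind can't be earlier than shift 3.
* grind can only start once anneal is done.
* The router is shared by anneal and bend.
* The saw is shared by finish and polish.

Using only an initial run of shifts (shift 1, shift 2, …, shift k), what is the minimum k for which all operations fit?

The precedence chain requires at least 2 distinct shifts.
tap can't be placed before shift 6, so the schedule must run through at least shift 6.
6 works (last occupied shift: shift 6): for example finish -> shift 1, bend -> shift 2, drill -> shift 1, anneal -> shift 1, tap -> shift 6, grind -> shift 3, polish -> shift 2.

6 shifts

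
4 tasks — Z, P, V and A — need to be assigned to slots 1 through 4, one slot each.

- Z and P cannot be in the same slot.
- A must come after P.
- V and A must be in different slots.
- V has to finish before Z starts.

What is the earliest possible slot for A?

Precedence pushes A to at least 2.
A at 2 is achievable: P=1; Z=2; V=1; A=2.

2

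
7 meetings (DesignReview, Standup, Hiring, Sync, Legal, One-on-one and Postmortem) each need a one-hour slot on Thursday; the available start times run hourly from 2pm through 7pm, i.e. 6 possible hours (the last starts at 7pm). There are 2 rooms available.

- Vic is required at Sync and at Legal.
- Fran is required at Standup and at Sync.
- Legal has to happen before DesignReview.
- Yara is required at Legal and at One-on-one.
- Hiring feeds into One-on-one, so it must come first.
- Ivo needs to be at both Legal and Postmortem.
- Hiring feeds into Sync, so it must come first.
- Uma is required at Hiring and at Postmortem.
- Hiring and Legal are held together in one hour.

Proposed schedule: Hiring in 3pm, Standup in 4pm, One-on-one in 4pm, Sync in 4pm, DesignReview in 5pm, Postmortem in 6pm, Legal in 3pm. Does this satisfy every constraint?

Vic is required at Sync and at Legal — holds.
Yara is required at Legal and at One-on-one — holds.
Legal has to happen before DesignReview — holds.
Hiring feeds into One-on-one, so it must come first — holds.
Hiring and Legal are held together in one hour — holds.
Uma is required at Hiring and at Postmortem — holds.
There are 2 rooms available — violated.
Ivo needs to be at both Legal and Postmortem — holds.
Fran is required at Standup and at Sync — violated.
Hiring feeds into Sync, so it must come first — holds.

Invalid. Fran is required at Standup and at Sync.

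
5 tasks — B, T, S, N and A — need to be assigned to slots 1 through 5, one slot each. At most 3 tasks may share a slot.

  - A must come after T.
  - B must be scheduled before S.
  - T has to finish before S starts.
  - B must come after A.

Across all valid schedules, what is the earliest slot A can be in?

Precedence pushes A to at least 2; downstream work caps A at 3.
A at 2 is achievable: N in 1, S in 4, T in 1, B in 3, A in 2.

2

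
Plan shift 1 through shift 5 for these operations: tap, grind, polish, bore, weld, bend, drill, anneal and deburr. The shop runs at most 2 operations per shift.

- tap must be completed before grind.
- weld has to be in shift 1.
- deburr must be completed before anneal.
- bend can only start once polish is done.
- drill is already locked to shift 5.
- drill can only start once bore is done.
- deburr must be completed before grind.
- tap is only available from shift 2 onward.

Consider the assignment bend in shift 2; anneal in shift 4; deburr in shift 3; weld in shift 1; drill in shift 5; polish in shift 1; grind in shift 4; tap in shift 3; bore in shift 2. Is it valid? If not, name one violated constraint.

Valid

drill can only start once bore is done — holds.
tap must be completed before grind — holds.
deburr must be completed before anneal — holds.
weld has to be in shift 1 — holds.
drill is already locked to shift 5 — holds.
deburr must be completed before grind — holds.
tap is only available from shift 2 onward — holds.
The shop runs at most 2 operations per shift — holds.
bend can only start once polish is done — holds.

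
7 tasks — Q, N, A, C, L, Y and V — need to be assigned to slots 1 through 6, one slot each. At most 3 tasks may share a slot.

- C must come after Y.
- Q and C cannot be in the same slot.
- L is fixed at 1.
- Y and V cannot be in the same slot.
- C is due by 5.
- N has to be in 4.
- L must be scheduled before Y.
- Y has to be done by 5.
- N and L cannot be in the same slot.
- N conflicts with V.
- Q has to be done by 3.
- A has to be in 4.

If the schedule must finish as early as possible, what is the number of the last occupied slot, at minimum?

4

The precedence chain requires at least 3 distinct slots.
With at most 3 per slot and 7 tasks, at least 3 slots are needed.
N can't be placed before 4, so the schedule must run through at least slot 4.
4 works (last occupied slot: 4): for example A -> 4, Y -> 2, C -> 3, V -> 1, N -> 4, Q -> 1, L -> 1.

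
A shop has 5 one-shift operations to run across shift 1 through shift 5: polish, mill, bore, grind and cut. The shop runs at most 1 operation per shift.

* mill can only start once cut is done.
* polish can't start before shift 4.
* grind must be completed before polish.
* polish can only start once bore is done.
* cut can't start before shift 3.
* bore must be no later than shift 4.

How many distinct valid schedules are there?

Enumerating: grind -> shift 2, cut -> shift 3, polish -> shift 4, bore -> shift 1, mill -> shift 5 | mill in shift 5; cut in shift 3; bore in shift 2; grind in shift 1; polish in shift 4 | mill in shift 4, bore in shift 1, cut in shift 3, grind in shift 2, polish in shift 5 | bore=shift 2; cut=shift 3; polish=shift 5; grind=shift 1; mill=shift 4.

4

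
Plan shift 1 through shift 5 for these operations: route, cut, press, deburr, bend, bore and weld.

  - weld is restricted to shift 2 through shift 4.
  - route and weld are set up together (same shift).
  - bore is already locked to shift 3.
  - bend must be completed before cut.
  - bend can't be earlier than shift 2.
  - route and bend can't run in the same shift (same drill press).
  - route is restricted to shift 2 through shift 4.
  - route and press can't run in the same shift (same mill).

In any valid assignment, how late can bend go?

shift 4

Bend is available from shift 2; downstream work caps bend at shift 4.
bend at shift 4 is achievable: bend=shift 4, deburr=shift 1, route=shift 2, cut=shift 5, bore=shift 3, press=shift 1, weld=shift 2.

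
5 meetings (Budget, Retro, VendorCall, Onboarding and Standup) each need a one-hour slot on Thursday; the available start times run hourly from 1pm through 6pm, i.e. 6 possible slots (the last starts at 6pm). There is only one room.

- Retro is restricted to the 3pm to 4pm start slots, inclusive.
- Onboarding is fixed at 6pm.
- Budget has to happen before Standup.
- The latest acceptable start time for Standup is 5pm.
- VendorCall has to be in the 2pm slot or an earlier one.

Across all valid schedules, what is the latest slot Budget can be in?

Downstream work caps Budget at 4pm.
Budget at 4pm is achievable: Budget in 4pm; Onboarding in 6pm; Standup in 5pm; VendorCall in 1pm; Retro in 3pm.

4pm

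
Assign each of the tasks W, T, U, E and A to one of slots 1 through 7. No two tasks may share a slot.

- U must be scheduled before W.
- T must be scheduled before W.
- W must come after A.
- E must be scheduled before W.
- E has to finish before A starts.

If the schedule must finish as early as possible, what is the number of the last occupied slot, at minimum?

slot 5

The precedence chain requires at least 3 distinct slots.
With at most 1 per slot and 5 tasks, at least 5 slots are needed.
5 works (last occupied slot: 5): for example E in 1; A in 2; U in 4; T in 3; W in 5.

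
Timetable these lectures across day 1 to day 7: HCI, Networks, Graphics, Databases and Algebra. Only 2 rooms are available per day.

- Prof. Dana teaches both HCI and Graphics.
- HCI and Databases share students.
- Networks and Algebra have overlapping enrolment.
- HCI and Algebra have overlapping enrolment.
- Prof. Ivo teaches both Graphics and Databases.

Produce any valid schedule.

HCI -> day 1, Networks -> day 1, Databases -> day 3, Graphics -> day 2, Algebra -> day 2

Checking: Graphics(day 2) != Databases(day 3); Networks(day 1) != Algebra(day 2); HCI(day 1) != Algebra(day 2); HCI(day 1) != Databases(day 3); HCI(day 1) != Graphics(day 2); max 2 per day (cap 2).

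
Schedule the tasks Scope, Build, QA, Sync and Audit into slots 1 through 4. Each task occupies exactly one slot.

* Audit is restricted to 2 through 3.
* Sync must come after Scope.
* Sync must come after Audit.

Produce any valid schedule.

Sync -> 3, Audit -> 2, Build -> 1, QA -> 1, Scope -> 1

Checking: Audit(2) before Sync(3); Scope(1) before Sync(3); Audit=2 in [2,3].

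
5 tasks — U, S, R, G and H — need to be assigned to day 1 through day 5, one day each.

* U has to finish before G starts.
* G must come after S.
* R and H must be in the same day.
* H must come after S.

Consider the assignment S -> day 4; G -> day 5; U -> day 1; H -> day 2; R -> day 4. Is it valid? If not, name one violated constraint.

No — it violates: H must come after S

H must come after S — violated.
R and H must be in the same day — violated.
U has to finish before G starts — holds.
G must come after S — holds.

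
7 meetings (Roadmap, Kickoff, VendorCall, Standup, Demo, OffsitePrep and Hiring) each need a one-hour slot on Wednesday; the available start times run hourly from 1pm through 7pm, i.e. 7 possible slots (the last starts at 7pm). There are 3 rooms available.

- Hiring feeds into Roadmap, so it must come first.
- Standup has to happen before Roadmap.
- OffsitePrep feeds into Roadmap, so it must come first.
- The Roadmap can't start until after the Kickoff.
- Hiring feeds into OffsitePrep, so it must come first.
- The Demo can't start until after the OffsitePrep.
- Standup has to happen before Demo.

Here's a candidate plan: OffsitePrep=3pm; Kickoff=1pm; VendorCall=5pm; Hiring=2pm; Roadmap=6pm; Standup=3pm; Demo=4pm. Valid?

The Demo can't start until after the OffsitePrep — holds.
There are 3 rooms available — holds.
Hiring feeds into OffsitePrep, so it must come first — holds.
OffsitePrep feeds into Roadmap, so it must come first — holds.
The Roadmap can't start until after the Kickoff — holds.
Hiring feeds into Roadmap, so it must come first — holds.
Standup has to happen before Roadmap — holds.
Standup has to happen before Demo — holds.

Yes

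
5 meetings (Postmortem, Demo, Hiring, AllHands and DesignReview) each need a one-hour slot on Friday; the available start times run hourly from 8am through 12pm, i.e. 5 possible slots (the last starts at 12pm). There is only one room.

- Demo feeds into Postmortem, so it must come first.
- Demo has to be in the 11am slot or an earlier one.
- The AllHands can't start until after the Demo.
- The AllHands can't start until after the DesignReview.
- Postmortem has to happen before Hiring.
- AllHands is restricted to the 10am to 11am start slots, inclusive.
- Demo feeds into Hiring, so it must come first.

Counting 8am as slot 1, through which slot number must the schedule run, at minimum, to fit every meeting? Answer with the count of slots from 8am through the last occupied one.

5

The precedence chain requires at least 3 distinct slots.
With at most 1 per slot and 5 meetings, at least 5 slots are needed.
5 works (last occupied slot: 12pm): for example Demo=8am, DesignReview=9am, Postmortem=11am, Hiring=12pm, AllHands=10am.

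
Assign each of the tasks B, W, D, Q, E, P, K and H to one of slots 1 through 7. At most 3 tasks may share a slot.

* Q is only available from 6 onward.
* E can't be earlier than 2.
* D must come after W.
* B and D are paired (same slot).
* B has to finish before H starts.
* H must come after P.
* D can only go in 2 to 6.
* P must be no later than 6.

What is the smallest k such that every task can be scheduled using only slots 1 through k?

The precedence chain requires at least 3 distinct slots.
With at most 3 per slot and 8 tasks, at least 3 slots are needed.
Q can't be placed before 6, so the schedule must run through at least slot 6.
6 works (last occupied slot: 6): for example E in 2, Q in 6, W in 1, H in 3, D in 2, B in 2, P in 1, K in 1.

6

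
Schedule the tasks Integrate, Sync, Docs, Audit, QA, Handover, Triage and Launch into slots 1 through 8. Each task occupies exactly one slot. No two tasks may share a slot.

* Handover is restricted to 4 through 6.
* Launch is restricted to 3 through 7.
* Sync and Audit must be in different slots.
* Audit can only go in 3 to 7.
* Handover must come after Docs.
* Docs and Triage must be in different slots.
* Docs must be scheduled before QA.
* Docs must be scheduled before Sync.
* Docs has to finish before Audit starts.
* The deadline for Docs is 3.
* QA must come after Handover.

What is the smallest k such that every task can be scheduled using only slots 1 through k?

The precedence chain requires at least 3 distinct slots.
With at most 1 per slot and 8 tasks, at least 8 slots are needed.
Propagating the time windows through the other constraints, QA can't land before 5, so the schedule must run through at least slot 5.
8 works (last occupied slot: 8): for example Handover -> 4, Triage -> 8, Docs -> 1, Audit -> 3, Sync -> 2, Integrate -> 7, Launch -> 5, QA -> 6.

8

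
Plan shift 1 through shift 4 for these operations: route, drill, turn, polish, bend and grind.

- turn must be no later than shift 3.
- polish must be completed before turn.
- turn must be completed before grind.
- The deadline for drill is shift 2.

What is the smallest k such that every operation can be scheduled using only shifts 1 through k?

The precedence chain requires at least 3 distinct shifts.
3 works (last occupied shift: shift 3): for example drill in shift 1; grind in shift 3; bend in shift 1; route in shift 1; polish in shift 1; turn in shift 2.

3 shifts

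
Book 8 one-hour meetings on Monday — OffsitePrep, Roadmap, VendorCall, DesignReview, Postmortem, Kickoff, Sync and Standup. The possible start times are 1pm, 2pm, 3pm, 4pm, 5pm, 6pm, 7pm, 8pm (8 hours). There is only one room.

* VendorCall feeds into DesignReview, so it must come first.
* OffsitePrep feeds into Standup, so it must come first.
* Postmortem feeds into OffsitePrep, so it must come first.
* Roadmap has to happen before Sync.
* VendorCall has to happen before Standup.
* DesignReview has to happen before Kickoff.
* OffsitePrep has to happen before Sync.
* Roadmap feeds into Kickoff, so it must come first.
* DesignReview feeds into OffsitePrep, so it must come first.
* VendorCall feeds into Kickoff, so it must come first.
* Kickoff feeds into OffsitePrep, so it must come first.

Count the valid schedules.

Splitting on Roadmap: it can be 1pm (8), 2pm (8), 3pm (8), 4pm (6). Listing each branch's schedules as (OffsitePrep, VendorCall, DesignReview, Postmortem, Kickoff, Sync, Standup):
Roadmap=1pm: (6pm,2pm,3pm,4pm,5pm,7pm,8pm) (6pm,2pm,3pm,4pm,5pm,8pm,7pm) (6pm,2pm,3pm,5pm,4pm,7pm,8pm) (6pm,2pm,3pm,5pm,4pm,8pm,7pm) (6pm,2pm,4pm,3pm,5pm,7pm,8pm) (6pm,2pm,4pm,3pm,5pm,8pm,7pm) (6pm,3pm,4pm,2pm,5pm,7pm,8pm) (6pm,3pm,4pm,2pm,5pm,8pm,7pm) — 8.
Roadmap=2pm: (6pm,1pm,3pm,4pm,5pm,7pm,8pm) (6pm,1pm,3pm,4pm,5pm,8pm,7pm) (6pm,1pm,3pm,5pm,4pm,7pm,8pm) (6pm,1pm,3pm,5pm,4pm,8pm,7pm) (6pm,1pm,4pm,3pm,5pm,7pm,8pm) (6pm,1pm,4pm,3pm,5pm,8pm,7pm) (6pm,3pm,4pm,1pm,5pm,7pm,8pm) (6pm,3pm,4pm,1pm,5pm,8pm,7pm) — 8.
Roadmap=3pm: (6pm,1pm,2pm,4pm,5pm,7pm,8pm) (6pm,1pm,2pm,4pm,5pm,8pm,7pm) (6pm,1pm,2pm,5pm,4pm,7pm,8pm) (6pm,1pm,2pm,5pm,4pm,8pm,7pm) (6pm,1pm,4pm,2pm,5pm,7pm,8pm) (6pm,1pm,4pm,2pm,5pm,8pm,7pm) (6pm,2pm,4pm,1pm,5pm,7pm,8pm) (6pm,2pm,4pm,1pm,5pm,8pm,7pm) — 8.
Roadmap=4pm: (6pm,1pm,2pm,3pm,5pm,7pm,8pm) (6pm,1pm,2pm,3pm,5pm,8pm,7pm) (6pm,1pm,3pm,2pm,5pm,7pm,8pm) (6pm,1pm,3pm,2pm,5pm,8pm,7pm) (6pm,2pm,3pm,1pm,5pm,7pm,8pm) (6pm,2pm,3pm,1pm,5pm,8pm,7pm) — 6.
Summing: 8 + 8 + 8 + 6 = 30.

30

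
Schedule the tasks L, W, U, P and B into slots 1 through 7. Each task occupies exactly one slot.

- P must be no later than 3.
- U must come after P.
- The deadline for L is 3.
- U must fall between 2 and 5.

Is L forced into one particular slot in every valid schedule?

L can be 1 (e.g. B -> 1; U -> 2; L -> 1; W -> 1; P -> 1) or 2 (e.g. U in 2; P in 1; W in 1; L in 2; B in 1).

No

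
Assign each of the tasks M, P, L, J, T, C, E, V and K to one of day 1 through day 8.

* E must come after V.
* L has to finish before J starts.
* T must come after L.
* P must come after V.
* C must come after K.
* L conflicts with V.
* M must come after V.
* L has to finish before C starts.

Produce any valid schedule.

L=day 1, V=day 2, M=day 3, E=day 3, K=day 1, C=day 2, J=day 2, T=day 2, P=day 3

Checking: V(day 2) before P(day 3); V(day 2) before M(day 3); L(day 1) before J(day 2); L(day 1) before T(day 2); V(day 2) before E(day 3); K(day 1) before C(day 2); L(day 1) before C(day 2); L(day 1) != V(day 2).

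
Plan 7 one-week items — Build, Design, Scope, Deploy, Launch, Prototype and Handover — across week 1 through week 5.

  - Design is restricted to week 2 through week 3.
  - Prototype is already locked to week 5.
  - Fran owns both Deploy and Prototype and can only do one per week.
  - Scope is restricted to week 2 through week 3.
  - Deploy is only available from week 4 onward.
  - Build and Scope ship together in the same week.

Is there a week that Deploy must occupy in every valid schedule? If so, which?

Deploy's window is week 4–week 5.
Prototype is fixed at week 5, and Deploy can't share a week with Prototype.
So Deploy must be week 4.

week 4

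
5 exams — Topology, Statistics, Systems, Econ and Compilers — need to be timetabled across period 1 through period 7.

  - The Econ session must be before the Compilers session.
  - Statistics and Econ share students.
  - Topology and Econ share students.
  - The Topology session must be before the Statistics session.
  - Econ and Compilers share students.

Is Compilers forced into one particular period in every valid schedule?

Compilers can be period 2 (e.g. Systems=period 1, Topology=period 2, Compilers=period 2, Econ=period 1, Statistics=period 3) or period 3 (e.g. Topology=period 1; Systems=period 1; Econ=period 2; Compilers=period 3; Statistics=period 3).

No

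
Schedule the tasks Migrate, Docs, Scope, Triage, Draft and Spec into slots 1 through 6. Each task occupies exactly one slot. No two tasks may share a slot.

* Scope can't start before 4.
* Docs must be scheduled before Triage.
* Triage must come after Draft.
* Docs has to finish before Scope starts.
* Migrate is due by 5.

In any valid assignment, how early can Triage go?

3

Precedence pushes Triage to at least 2.
Triage at 3 is achievable: Triage=3; Draft=2; Docs=1; Spec=6; Scope=4; Migrate=5.
Nothing earlier works — the capacity limit rule out every slot before 3.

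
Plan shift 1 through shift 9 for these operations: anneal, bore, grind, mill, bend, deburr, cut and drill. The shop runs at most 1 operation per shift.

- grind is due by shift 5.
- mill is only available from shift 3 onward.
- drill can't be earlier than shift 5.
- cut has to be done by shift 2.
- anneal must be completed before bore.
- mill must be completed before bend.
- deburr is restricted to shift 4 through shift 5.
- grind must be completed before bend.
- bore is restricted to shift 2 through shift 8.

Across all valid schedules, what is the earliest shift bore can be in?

Bore is available from shift 2; bore's own window allows nothing later than shift 8.
bore at shift 3 is achievable: bore in shift 3; grind in shift 5; deburr in shift 4; bend in shift 8; cut in shift 1; mill in shift 7; anneal in shift 2; drill in shift 6.
Nothing earlier works — the capacity limit rule out every shift before shift 3.

shift 3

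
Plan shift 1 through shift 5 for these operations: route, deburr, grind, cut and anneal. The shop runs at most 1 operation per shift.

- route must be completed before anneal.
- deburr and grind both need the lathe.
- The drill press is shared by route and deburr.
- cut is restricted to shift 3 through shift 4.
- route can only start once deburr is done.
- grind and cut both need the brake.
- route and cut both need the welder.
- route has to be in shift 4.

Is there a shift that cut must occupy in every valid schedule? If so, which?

shift 3

cut's window is shift 3–shift 4.
route is fixed at shift 4, and cut can't share a shift with route.
So cut must be shift 3.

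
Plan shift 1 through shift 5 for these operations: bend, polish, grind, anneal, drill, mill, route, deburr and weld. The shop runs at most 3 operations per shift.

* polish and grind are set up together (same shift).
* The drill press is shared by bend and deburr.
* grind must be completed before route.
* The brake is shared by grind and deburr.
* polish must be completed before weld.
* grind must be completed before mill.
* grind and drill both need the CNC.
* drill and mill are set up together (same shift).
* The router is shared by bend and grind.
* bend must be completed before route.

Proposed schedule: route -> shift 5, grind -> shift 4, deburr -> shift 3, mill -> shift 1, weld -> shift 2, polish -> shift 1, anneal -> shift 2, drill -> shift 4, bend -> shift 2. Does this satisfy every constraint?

grind and drill both need the CNC — violated.
The shop runs at most 3 operations per shift — holds.
The router is shared by bend and grind — holds.
grind must be completed before route — holds.
polish must be completed before weld — holds.
drill and mill are set up together (same shift) — violated.
The drill press is shared by bend and deburr — holds.
The brake is shared by grind and deburr — holds.
bend must be completed before route — holds.
polish and grind are set up together (same shift) — violated.
grind must be completed before mill — violated.

No — it violates: grind must be completed before mill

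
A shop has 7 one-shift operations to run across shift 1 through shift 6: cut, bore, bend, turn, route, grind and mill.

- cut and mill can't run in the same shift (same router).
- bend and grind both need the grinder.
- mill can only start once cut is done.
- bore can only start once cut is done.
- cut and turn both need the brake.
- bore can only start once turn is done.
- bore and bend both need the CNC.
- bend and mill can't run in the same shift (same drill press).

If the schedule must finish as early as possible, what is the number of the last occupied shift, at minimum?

The precedence chain requires at least 2 distinct shifts.
Could 2 shifts be enough, i.e. nothing placed later than shift 2? No: bore must come after cut (at shift 1 or later) → {shift 2}; cut must come before bore (at shift 2 or earlier) → {shift 1}; turn must come before bore (at shift 2 or earlier) → {shift 1}; turn can't share with cut (shift 1) → nothing is left.
So 2 shifts is not enough.
3 works (last occupied shift: shift 3): for example turn=shift 2, bend=shift 1, grind=shift 2, route=shift 1, bore=shift 3, mill=shift 2, cut=shift 1.

shift 3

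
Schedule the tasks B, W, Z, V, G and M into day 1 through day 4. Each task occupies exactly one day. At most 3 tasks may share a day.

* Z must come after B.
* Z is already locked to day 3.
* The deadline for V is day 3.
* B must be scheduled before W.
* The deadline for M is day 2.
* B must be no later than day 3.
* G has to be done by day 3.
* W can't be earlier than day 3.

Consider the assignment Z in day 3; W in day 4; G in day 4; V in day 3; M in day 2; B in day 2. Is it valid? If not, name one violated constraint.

Invalid. G has to be done by day 3.

Z must come after B — holds.
The deadline for V is day 3 — holds.
Z is already locked to day 3 — holds.
The deadline for M is day 2 — holds.
G has to be done by day 3 — violated.
B must be no later than day 3 — holds.
B must be scheduled before W — holds.
At most 3 tasks may share a day — holds.
W can't be earlier than day 3 — holds.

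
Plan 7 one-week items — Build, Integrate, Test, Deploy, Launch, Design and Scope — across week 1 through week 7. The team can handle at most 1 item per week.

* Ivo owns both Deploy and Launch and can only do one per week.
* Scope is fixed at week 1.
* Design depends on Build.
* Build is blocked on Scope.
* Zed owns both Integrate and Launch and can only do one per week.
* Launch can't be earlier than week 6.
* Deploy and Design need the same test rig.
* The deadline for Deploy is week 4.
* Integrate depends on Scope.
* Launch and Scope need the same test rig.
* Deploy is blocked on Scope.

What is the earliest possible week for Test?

Test at week 2 is achievable: Deploy -> week 3, Design -> week 7, Test -> week 2, Scope -> week 1, Integrate -> week 5, Launch -> week 6, Build -> week 4.
Nothing earlier works — the conflict and capacity constraints rule out every week before week 2.

week 2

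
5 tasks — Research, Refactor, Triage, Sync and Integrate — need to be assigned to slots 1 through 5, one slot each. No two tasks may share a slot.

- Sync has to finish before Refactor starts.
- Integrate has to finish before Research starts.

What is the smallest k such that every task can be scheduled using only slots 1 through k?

The precedence chain requires at least 2 distinct slots.
With at most 1 per slot and 5 tasks, at least 5 slots are needed.
5 works (last occupied slot: 5): for example Triage -> 5; Refactor -> 4; Research -> 2; Integrate -> 1; Sync -> 3.

5 slots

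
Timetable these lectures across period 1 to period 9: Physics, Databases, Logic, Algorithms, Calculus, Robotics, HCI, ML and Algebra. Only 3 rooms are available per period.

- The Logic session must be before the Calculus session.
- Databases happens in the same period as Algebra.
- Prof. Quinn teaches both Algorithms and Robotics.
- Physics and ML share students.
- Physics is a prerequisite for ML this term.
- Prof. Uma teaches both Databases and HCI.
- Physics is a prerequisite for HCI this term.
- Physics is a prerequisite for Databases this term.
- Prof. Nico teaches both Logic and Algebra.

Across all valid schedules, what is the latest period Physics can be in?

period 7

Downstream work caps Physics at period 8.
Physics at period 7 is achievable: HCI -> period 9; Databases -> period 8; Algorithms -> period 1; Algebra -> period 8; ML -> period 8; Physics -> period 7; Robotics -> period 2; Calculus -> period 2; Logic -> period 1.
Nothing later works — the conflict and capacity constraints rule out every period after period 7.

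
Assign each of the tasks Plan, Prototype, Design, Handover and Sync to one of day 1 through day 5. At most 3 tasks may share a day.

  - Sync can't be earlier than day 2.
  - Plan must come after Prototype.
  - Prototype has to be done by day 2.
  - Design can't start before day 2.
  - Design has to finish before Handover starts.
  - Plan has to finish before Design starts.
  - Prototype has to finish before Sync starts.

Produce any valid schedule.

Handover -> day 4; Design -> day 3; Prototype -> day 1; Plan -> day 2; Sync -> day 2

Checking: Prototype(day 1) before Plan(day 2); Design(day 3) before Handover(day 4); Plan(day 2) before Design(day 3); Prototype(day 1) before Sync(day 2); Prototype=day 1 in [day 1,day 2]; Design=day 3 in [day 2,day 5]; Sync=day 2 in [day 2,day 5]; max 2 per day (cap 3).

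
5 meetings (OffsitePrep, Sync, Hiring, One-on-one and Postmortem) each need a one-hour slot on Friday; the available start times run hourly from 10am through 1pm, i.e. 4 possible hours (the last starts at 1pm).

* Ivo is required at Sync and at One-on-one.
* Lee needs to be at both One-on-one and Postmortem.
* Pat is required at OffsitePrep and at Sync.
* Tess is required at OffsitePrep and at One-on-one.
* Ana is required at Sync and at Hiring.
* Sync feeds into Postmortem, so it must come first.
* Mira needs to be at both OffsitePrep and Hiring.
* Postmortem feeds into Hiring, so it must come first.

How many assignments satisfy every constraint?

Splitting on OffsitePrep: it can be 10am (1), 11am (5), 12pm (5), 1pm (1). Listing each branch's schedules as (Sync, Hiring, One-on-one, Postmortem):
OffsitePrep=10am: (11am,1pm,1pm,12pm) — 1.
OffsitePrep=11am: (10am,12pm,12pm,11am) (10am,12pm,1pm,11am) (10am,1pm,12pm,11am) (10am,1pm,1pm,11am) (10am,1pm,1pm,12pm) — 5.
OffsitePrep=12pm: (10am,1pm,11am,12pm) (10am,1pm,1pm,11am) (10am,1pm,1pm,12pm) (11am,1pm,10am,12pm) (11am,1pm,1pm,12pm) — 5.
OffsitePrep=1pm: (10am,12pm,12pm,11am) — 1.
Summing: 1 + 5 + 5 + 1 = 12.

12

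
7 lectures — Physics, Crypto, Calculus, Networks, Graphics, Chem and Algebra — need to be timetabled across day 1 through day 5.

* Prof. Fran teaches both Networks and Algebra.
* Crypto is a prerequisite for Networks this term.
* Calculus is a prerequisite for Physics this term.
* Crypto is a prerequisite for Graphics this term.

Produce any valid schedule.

Calculus=day 1; Crypto=day 1; Graphics=day 2; Networks=day 2; Algebra=day 1; Physics=day 2; Chem=day 1

Checking: Calculus(day 1) before Physics(day 2); Crypto(day 1) before Graphics(day 2); Crypto(day 1) before Networks(day 2); Networks(day 2) != Algebra(day 1).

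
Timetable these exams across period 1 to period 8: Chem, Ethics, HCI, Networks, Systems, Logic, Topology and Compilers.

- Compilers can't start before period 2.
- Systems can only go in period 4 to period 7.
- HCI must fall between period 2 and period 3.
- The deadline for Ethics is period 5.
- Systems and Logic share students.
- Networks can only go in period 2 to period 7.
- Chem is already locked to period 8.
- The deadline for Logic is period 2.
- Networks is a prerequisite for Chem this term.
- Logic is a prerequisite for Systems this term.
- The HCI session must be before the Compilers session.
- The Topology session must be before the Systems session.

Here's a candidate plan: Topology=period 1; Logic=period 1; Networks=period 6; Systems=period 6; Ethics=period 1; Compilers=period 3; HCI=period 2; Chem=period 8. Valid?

Yes

Systems and Logic share students — holds.
The deadline for Ethics is period 5 — holds.
Networks can only go in period 2 to period 7 — holds.
HCI must fall between period 2 and period 3 — holds.
The deadline for Logic is period 2 — holds.
The HCI session must be before the Compilers session — holds.
Logic is a prerequisite for Systems this term — holds.
The Topology session must be before the Systems session — holds.
Chem is already locked to period 8 — holds.
Compilers can't start before period 2 — holds.
Systems can only go in period 4 to period 7 — holds.
Networks is a prerequisite for Chem this term — holds.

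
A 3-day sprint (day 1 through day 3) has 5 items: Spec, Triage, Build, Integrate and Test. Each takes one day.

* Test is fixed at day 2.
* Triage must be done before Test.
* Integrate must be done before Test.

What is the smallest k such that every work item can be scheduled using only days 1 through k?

2

The precedence chain requires at least 2 distinct days.
2 works (last occupied day: day 2): for example Spec -> day 1; Build -> day 1; Test -> day 2; Integrate -> day 1; Triage -> day 1.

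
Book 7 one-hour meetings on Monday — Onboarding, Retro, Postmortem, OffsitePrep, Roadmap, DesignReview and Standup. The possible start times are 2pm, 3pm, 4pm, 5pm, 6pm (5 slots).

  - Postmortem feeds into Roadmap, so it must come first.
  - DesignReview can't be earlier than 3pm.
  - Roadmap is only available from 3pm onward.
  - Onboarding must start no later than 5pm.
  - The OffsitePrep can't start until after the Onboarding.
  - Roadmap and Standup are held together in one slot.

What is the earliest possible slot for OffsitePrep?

3pm

Precedence pushes OffsitePrep to at least 3pm.
OffsitePrep at 3pm is achievable: OffsitePrep in 3pm, DesignReview in 3pm, Standup in 3pm, Onboarding in 2pm, Roadmap in 3pm, Retro in 2pm, Postmortem in 2pm.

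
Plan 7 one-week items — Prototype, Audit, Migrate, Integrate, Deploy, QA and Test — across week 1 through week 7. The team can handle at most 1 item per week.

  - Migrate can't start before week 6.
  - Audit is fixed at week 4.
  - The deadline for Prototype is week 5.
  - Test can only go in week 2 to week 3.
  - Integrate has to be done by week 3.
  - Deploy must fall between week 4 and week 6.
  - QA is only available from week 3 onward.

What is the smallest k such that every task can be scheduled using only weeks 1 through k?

7 weeks

With at most 1 per week and 7 tasks, at least 7 weeks are needed.
Migrate can't be placed before week 6, so the schedule must run through at least week 6.
7 works (last occupied week: week 7): for example Deploy=week 5, QA=week 7, Test=week 2, Migrate=week 6, Prototype=week 3, Audit=week 4, Integrate=week 1.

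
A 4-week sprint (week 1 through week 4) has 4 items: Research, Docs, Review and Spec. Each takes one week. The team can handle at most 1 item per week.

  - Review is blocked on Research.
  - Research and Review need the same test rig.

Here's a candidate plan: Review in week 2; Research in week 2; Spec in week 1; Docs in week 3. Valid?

The team can handle at most 1 item per week — violated.
Research and Review need the same test rig — violated.
Review is blocked on Research — violated.

Invalid. Research and Review need the same test rig.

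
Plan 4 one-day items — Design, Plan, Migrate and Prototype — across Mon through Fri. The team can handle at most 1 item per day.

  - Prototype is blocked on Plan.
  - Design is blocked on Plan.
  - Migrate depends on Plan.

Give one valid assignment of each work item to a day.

Prototype=Thu, Migrate=Wed, Plan=Mon, Design=Tue

Checking: Plan(Mon) before Migrate(Wed); Plan(Mon) before Design(Tue); Plan(Mon) before Prototype(Thu); max 1 per day (cap 1).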